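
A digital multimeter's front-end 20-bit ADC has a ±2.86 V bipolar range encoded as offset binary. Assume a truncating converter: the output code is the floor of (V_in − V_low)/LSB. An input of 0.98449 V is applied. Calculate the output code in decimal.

Full-scale span = 5.72 V; LSB = 5.72/2^20 = 5.46 µV.
Input sits at 704762.228 steps above V_low.
⌊·⌋(704762.228) = 704762.

code 704762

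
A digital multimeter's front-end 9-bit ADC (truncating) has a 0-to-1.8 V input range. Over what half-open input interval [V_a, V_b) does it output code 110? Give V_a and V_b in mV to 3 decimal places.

[386.719 mV, 390.234 mV)

LSB = 1.8/2^9 = 3.516 mV.
V_a = V_low + 110·LSB = 0.386719 V; V_b = V_low + 111·LSB = 0.390234 V.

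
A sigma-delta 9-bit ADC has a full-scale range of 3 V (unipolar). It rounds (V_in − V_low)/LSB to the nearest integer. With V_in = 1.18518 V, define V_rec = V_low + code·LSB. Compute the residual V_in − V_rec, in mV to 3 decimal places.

One LSB is 3 V / 512 = 5.859 mV.
(V_in − V_low)/LSB = (1.18518 − 0)/0.00585938 = 202.2707 → code 202 (round).
Code 202 maps back to 0 + 202×0.00585938 V = 1.1835938 V.
V_in − V_rec = 0.00158625 V = 1.586 mV.

1.586 mV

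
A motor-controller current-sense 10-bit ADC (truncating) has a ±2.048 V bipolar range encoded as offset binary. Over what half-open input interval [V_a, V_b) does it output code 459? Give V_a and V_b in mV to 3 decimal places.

[-212.000 mV, -208.000 mV)

LSB = 4.096/2^10 = 4.000 mV.
V_a = V_low + 459·LSB = -0.212 V; V_b = V_low + 460·LSB = -0.208 V.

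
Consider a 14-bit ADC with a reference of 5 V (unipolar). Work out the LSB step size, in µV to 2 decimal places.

305.18 µV

Full-scale span = 5 V.
LSB = 5 / 2^14 = 5 / 16384 = 0.000305176 V = 305.18 µV.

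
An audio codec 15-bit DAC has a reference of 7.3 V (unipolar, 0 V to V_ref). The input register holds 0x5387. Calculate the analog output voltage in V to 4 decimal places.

LSB = 7.3 V / 2^15 = 222.78 µV.
Code 0x5387 = 21383 decimal.
V_out = 0 + 21383 × 0.000222778 V = 4.76367 V.

4.7637 V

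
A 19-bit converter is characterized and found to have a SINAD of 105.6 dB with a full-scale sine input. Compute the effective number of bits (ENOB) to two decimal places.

17.25 bits

ENOB = (SINAD − 1.76) / 6.02 = (105.6 − 1.76)/6.02 = 17.249.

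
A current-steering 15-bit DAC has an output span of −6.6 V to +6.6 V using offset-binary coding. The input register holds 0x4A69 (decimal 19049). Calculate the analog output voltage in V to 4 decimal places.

1.0735 V

LSB = 13.2 V / 2^15 = 402.83 µV.
Code 0x4A69 = 19049 decimal.
V_out = (−6.6) + 19049 × 0.000402832 V = 1.07355 V.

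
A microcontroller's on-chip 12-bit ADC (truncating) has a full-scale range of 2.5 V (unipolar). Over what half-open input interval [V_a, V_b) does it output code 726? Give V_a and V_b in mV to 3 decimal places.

[443.115 mV, 443.726 mV)

LSB = 2.5/2^12 = 0.610 mV.
V_a = V_low + 726·LSB = 0.443115 V; V_b = V_low + 727·LSB = 0.443726 V.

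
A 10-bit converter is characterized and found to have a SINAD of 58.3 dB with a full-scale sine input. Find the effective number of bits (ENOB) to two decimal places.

ENOB = (SINAD − 1.76) / 6.02 = (58.3 − 1.76)/6.02 = 9.392.

9.39 bits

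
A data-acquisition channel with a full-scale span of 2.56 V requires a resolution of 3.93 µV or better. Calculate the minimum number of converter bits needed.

20 bits

Number of steps required ≥ 2.56 V / 3.93 µV = 651399.49.
Need 2^N ≥ 651399.49; 2^19 = 524288, 2^20 = 1048576.
Minimum N = 20.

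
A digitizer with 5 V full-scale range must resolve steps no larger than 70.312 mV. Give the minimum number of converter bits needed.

7 bits

Number of steps required ≥ 5 V / 70.312 mV = 71.11.
Need 2^N ≥ 71.11; 2^6 = 64, 2^7 = 128.
Minimum N = 7.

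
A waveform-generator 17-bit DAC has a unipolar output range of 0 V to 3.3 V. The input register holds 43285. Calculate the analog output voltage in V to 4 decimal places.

1.0898 V

LSB = 3.3 V / 2^17 = 25.18 µV.
V_out = 0 + 43285 × 2.5177e-05 V = 1.08979 V.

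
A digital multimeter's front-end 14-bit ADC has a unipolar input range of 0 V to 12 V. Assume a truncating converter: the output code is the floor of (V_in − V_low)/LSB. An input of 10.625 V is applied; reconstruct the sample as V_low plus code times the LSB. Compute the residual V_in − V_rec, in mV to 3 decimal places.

0.488 mV

One LSB is 12 V / 16384 = 0.732 mV.
Scaled input = 14506.6667 LSBs, so code = 14506.
Code 14506 maps back to 0 + 14506×0.000732422 V = 10.624512 V.
Difference: 0.000488281 V → 0.488 mV.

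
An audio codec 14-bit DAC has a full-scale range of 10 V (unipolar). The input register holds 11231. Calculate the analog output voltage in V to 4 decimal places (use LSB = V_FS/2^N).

LSB = 10 V / 2^14 = 0.610 mV.
V_out = 0 + 11231 × 0.000610352 V = 6.85486 V.

6.8549 V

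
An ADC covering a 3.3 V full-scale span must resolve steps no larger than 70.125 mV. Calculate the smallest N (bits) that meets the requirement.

Number of steps required ≥ 3.3 V / 70.125 mV = 47.06.
Need 2^N ≥ 47.06; 2^5 = 32, 2^6 = 64.
Minimum N = 6.

6 bits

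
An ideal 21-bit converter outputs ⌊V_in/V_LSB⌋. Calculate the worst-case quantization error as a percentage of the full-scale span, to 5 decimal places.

Truncating → worst-case error = 1 LSB = V_FS/2^21, so 100/2097152 = 4.76837e-05 % of full scale.

0.00005 %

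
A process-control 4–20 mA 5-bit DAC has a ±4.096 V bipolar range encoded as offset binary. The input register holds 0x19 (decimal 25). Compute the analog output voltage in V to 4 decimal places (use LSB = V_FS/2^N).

LSB = 8.192 V / 2^5 = 256.000 mV.
Code 0x19 = 25 decimal.
V_out = (−4.096) + 25 × 0.256 V = 2.304 V.

2.3040 V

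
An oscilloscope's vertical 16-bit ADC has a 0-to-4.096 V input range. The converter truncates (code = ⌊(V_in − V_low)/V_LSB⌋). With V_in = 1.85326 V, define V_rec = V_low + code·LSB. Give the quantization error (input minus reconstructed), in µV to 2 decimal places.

One LSB is 4.096 V / 65536 = 62.50 µV.
(V_in − V_low)/LSB = (1.85326 − 0)/6.25e-05 = 29652.1600 → code 29652 (floor).
Reconstructed: 1.85325 V.
Difference: 1e-05 V → 10.00 µV.

10.00 µV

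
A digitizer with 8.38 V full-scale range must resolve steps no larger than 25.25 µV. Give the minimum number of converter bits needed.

19 bits

Number of steps required ≥ 8.38 V / 25.25 µV = 331881.19.
Need 2^N ≥ 331881.19; 2^18 = 262144, 2^19 = 524288.
Minimum N = 19.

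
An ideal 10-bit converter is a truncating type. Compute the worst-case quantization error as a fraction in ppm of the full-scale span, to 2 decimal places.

Truncating → worst-case error = 1 LSB = V_FS/2^10, so 1e+06/1024 = 976.562 ppm of full scale.

976.56 ppm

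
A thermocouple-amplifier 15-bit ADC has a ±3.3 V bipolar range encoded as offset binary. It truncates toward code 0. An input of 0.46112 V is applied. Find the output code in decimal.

code 18673

Full-scale span = 6.6 V; LSB = 6.6/2^15 = 201.42 µV.
Input sits at 18673.391 steps above V_low.
Floor → code 18673.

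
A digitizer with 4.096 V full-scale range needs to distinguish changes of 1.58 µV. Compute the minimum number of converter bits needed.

22 bits

Number of steps required ≥ 4.096 V / 1.58 µV = 2592405.06.
Need 2^N ≥ 2592405.06; 2^21 = 2097152, 2^22 = 4194304.
Minimum N = 22.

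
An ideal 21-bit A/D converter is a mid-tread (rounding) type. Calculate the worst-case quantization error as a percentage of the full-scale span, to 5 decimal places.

Rounding → worst-case error = ½ LSB = V_FS/2^22, so 100/4194304 = 2.38419e-05 % of full scale.

0.00002 %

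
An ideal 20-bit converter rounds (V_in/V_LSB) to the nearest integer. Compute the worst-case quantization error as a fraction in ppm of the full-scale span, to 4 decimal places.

Rounding → worst-case error = ½ LSB = V_FS/2^21, so 1e+06/2097152 = 0.476837 ppm of full scale.

0.4768 ppm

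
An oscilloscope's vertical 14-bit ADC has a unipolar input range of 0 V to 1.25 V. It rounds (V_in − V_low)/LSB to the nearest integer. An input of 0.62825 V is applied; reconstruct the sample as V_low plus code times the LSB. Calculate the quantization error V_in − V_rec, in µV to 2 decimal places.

-30.64 µV

LSB = 1.25/2^14 = 76.29 µV.
(0.62825 − 0)/7.62939e-05 = 8234.5984; round gives code 8235.
V_rec = 0 + 8235·7.62939e-05 = 0.62828064 V.
Difference: -3.06396e-05 V → -30.64 µV.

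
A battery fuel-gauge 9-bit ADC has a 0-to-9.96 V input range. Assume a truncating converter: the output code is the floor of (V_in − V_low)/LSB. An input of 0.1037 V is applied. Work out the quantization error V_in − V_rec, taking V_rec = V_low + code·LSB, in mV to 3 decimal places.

6.434 mV

LSB = 9.96/2^9 = 19.453 mV.
(0.1037 − 0)/0.0194531 = 5.3308; ⌊·⌋ gives code 5.
V_rec = 0 + 5·0.0194531 = 0.097265625 V.
Difference: 0.00643437 V → 6.434 mV.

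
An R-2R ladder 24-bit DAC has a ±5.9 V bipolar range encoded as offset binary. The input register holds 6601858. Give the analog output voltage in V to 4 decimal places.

-1.2567 V

LSB = 11.8 V / 2^24 = 0.70 µV.
V_out = (−5.9) + 6601858 × 7.03335e-07 V = -1.25668 V.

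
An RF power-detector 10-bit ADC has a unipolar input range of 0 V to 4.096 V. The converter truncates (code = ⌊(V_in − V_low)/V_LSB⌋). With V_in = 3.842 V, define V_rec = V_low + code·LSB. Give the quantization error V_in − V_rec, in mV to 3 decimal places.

LSB = 4.096/2^10 = 4.000 mV.
Scaled input = 960.5000 LSBs, so code = 960.
Code 960 maps back to 0 + 960×0.004 V = 3.84 V.
V_in − V_rec = 0.002 V = 2.000 mV.

2.000 mV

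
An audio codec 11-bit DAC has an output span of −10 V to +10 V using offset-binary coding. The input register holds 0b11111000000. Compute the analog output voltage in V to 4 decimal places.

LSB = 20 V / 2^11 = 9.766 mV.
Code 0b11111000000 = 1984 decimal.
V_out = (−10) + 1984 × 0.00976562 V = 9.375 V.

9.3750 V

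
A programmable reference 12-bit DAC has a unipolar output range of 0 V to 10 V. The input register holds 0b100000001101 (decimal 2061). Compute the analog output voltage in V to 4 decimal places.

5.0317 V

LSB = 10 V / 2^12 = 2.441 mV.
Code 0b100000001101 = 2061 decimal.
V_out = 0 + 2061 × 0.00244141 V = 5.03174 V.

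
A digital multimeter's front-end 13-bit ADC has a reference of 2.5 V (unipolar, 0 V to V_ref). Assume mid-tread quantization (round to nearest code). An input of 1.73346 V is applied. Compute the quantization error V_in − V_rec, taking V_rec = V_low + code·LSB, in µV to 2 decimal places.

One LSB is 2.5 V / 8192 = 305.18 µV.
Scaled input = 5680.2017 LSBs, so code = 5680.
Code 5680 maps back to 0 + 5680×0.000305176 V = 1.7333984 V.
Difference: 6.15625e-05 V → 61.56 µV.

61.56 µV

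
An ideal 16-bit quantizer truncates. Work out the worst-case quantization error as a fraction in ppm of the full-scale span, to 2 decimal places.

15.26 ppm

Truncating → worst-case error = 1 LSB = V_FS/2^16, so 1e+06/65536 = 15.2588 ppm of full scale.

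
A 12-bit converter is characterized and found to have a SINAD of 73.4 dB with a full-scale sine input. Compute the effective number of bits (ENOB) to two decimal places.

11.90 bits

ENOB = (SINAD − 1.76) / 6.02 = (73.4 − 1.76)/6.02 = 11.900.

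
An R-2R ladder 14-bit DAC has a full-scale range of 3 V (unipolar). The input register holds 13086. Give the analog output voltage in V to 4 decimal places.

2.3961 V

LSB = 3 V / 2^14 = 183.11 µV.
V_out = 0 + 13086 × 0.000183105 V = 2.39612 V.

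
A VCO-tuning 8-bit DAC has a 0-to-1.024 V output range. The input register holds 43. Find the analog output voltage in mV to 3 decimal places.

172.000 mV

LSB = 1.024 V / 2^8 = 4.000 mV.
V_out = 0 + 43 × 0.004 V = 0.172 V.
= 172.000 mV.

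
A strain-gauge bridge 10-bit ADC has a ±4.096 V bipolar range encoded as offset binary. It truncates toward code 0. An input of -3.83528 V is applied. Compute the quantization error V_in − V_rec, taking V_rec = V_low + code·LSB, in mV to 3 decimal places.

One LSB is 8.192 V / 1024 = 8.000 mV.
(-3.83528 − (−4.096))/0.008 = 32.5900; ⌊·⌋ gives code 32.
V_rec = (−4.096) + 32·0.008 = -3.84 V.
Error = -3.83528 − (−3.84) = 0.00472 V = 4.720 mV.

4.720 mV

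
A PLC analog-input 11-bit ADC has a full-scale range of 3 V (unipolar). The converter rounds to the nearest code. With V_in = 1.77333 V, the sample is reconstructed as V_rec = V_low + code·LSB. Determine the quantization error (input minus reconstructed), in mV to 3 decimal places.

One LSB is 3 V / 2048 = 1.465 mV.
(1.77333 − 0)/0.00146484 = 1210.5933; round gives code 1211.
V_rec = 0 + 1211·0.00146484 = 1.7739258 V.
Error = 1.77333 − 1.7739258 = -0.000595781 V = -0.596 mV.

-0.596 mV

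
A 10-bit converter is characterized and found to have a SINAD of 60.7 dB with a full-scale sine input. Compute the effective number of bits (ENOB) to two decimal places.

9.79 bits

ENOB = (SINAD − 1.76) / 6.02 = (60.7 − 1.76)/6.02 = 9.791.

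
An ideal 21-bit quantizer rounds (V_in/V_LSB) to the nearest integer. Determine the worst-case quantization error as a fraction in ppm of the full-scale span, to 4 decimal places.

0.2384 ppm

Rounding → worst-case error = ½ LSB = V_FS/2^22, so 1e+06/4194304 = 0.238419 ppm of full scale.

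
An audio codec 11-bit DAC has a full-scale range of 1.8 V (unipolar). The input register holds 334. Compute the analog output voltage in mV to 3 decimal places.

293.555 mV

LSB = 1.8 V / 2^11 = 0.879 mV.
V_out = 0 + 334 × 0.000878906 V = 0.293555 V.
= 293.555 mV.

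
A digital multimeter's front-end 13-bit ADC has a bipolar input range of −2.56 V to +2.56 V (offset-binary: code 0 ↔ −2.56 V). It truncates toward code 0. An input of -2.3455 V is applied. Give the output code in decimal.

With 8192 levels over 5.12 V, one step is 0.625 mV.
(V_in − V_low)/LSB = (-2.3455 − (−2.56)) / 0.000625 = 343.200.
Floor → code 343.

code 343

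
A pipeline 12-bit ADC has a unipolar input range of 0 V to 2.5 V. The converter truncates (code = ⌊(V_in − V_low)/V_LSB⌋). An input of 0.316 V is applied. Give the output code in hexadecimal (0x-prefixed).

code 0x205 (decimal 517)

With 4096 levels over 2.5 V, one step is 0.610 mV.
(0.316 − 0) / 0.000610352 = 517.734 LSBs.
So the output code is 517.
In hexadecimal (0x-prefixed): 0x205.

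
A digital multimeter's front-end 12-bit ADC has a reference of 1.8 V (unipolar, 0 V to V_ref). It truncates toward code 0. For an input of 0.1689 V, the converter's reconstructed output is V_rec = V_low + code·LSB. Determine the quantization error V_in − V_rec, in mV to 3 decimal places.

0.150 mV

Step size: 1.8 V ÷ 2^12 = 439.45 µV.
Scaled input = 384.3413 LSBs, so code = 384.
Reconstructed: 0.16875 V.
V_in − V_rec = 0.00015 V = 0.150 mV.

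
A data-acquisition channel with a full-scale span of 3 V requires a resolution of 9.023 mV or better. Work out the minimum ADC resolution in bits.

Number of steps required ≥ 3 V / 9.023 mV = 332.48.
Need 2^N ≥ 332.48; 2^8 = 256, 2^9 = 512.
Minimum N = 9.

9 bits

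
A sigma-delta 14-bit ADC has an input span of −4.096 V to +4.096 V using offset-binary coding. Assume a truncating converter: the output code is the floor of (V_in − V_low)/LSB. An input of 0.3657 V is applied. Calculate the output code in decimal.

With 16384 levels over 8.192 V, one step is 0.500 mV.
Input sits at 8923.400 steps above V_low.
Floor → code 8923.

code 8923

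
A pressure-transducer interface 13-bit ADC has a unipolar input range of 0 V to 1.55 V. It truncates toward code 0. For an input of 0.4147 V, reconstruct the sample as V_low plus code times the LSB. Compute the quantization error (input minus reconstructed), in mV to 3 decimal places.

LSB = 1.55/2^13 = 189.21 µV.
Scaled input = 2191.7564 LSBs, so code = 2191.
V_rec = 0 + 2191·0.000189209 = 0.41455688 V.
Error = 0.4147 − 0.41455688 = 0.000143115 V = 0.143 mV.

0.143 mV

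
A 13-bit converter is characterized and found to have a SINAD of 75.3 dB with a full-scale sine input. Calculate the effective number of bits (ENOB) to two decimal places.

12.22 bits

ENOB = (SINAD − 1.76) / 6.02 = (75.3 − 1.76)/6.02 = 12.216.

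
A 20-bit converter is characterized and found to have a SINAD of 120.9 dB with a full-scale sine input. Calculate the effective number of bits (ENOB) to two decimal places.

19.79 bits

ENOB = (SINAD − 1.76) / 6.02 = (120.9 − 1.76)/6.02 = 19.791.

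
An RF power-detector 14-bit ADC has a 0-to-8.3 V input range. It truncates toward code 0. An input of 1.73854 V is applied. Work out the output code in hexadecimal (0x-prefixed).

code 0xD67 (decimal 3431)

Full-scale span = 8.3 V; LSB = 8.3/2^14 = 0.507 mV.
(V_in − V_low)/LSB = (1.73854 − 0) / 0.000506592 = 3431.836.
Floor → code 3431.
In hexadecimal (0x-prefixed): 0xD67.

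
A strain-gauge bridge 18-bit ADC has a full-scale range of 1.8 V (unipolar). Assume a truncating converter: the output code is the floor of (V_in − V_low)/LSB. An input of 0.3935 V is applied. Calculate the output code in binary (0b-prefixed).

code 0b1101111111011011 (decimal 57307)

LSB = 1.8 V / 262144 = 6.87 µV.
Input sits at 57307.591 steps above V_low.
Floor → code 57307.
In binary (0b-prefixed): 0b1101111111011011.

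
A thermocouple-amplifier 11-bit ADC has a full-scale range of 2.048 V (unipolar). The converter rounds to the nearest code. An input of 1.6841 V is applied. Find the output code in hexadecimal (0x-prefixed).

code 0x694 (decimal 1684)

LSB = 2.048 V / 2048 = 1.000 mV.
(V_in − V_low)/LSB = (1.6841 − 0) / 0.001 = 1684.100.
round(1684.100) = 1684.
In hexadecimal (0x-prefixed): 0x694.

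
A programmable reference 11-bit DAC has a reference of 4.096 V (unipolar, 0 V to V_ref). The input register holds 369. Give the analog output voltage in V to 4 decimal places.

0.7380 V

LSB = 4.096 V / 2^11 = 2.000 mV.
V_out = 0 + 369 × 0.002 V = 0.738 V.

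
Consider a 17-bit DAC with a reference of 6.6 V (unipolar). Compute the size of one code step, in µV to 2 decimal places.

Full-scale span = 6.6 V.
LSB = 6.6 / 2^17 = 6.6 / 131072 = 5.0354e-05 V = 50.35 µV.

50.35 µV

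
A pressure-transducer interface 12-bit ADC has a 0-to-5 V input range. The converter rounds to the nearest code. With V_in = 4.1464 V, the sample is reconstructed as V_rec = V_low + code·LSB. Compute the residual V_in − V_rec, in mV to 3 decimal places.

-0.329 mV

Step size: 5 V ÷ 2^12 = 1.221 mV.
(V_in − V_low)/LSB = (4.1464 − 0)/0.0012207 = 3396.7309 → code 3397 (round).
Code 3397 maps back to 0 + 3397×0.0012207 V = 4.1467285 V.
Error = 4.1464 − 4.1467285 = -0.000328516 V = -0.329 mV.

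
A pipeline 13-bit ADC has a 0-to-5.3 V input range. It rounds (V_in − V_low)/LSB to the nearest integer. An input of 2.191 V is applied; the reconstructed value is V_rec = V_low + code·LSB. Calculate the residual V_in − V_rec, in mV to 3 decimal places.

-0.296 mV

Step size: 5.3 V ÷ 2^13 = 0.647 mV.
(2.191 − 0)/0.000646973 = 3386.5419; round gives code 3387.
V_rec = 0 + 3387·0.000646973 = 2.1912964 V.
Difference: -0.000296387 V → -0.296 mV.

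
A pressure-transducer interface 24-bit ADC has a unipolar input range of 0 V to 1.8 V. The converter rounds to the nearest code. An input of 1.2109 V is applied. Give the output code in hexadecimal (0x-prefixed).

code 0xAC3786 (decimal 11286406)

With 16777216 levels over 1.8 V, one step is 0.11 µV.
(1.2109 − 0) / 1.07288e-07 = 11286406.030 LSBs.
round(11286406.030) = 11286406.
In hexadecimal (0x-prefixed): 0xAC3786.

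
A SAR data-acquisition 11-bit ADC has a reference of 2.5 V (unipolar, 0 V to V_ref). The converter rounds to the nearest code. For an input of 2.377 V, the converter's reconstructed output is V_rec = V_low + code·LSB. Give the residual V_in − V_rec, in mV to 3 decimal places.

0.291 mV

One LSB is 2.5 V / 2048 = 1.221 mV.
Scaled input = 1947.2384 LSBs, so code = 1947.
Reconstructed: 2.376709 V.
V_in − V_rec = 0.000291016 V = 0.291 mV.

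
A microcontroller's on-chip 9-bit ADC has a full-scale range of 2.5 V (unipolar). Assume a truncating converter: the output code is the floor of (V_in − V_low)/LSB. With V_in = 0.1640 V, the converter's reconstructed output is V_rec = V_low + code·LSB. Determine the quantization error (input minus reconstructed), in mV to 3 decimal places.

LSB = 2.5/2^9 = 4.883 mV.
(0.1640 − 0)/0.00488281 = 33.5872; ⌊·⌋ gives code 33.
Reconstructed: 0.16113281 V.
Error = 0.1640 − 0.16113281 = 0.00286719 V = 2.867 mV.

2.867 mV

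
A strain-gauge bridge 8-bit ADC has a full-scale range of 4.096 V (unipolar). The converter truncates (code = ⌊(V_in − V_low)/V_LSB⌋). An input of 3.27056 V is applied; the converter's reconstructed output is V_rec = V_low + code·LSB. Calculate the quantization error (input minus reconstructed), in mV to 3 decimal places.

Step size: 4.096 V ÷ 2^8 = 16.000 mV.
(3.27056 − 0)/0.016 = 204.4100; ⌊·⌋ gives code 204.
Code 204 maps back to 0 + 204×0.016 V = 3.264 V.
V_in − V_rec = 0.00656 V = 6.560 mV.

6.560 mV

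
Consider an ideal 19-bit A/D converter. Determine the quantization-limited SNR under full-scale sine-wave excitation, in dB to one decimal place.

116.1 dB

SNR ≈ 6.02·N + 1.76 dB = 6.02·19 + 1.76 = 116.14 dB.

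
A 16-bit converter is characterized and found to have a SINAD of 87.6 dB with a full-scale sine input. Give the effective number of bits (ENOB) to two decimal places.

ENOB = (SINAD − 1.76) / 6.02 = (87.6 − 1.76)/6.02 = 14.259.

14.26 bits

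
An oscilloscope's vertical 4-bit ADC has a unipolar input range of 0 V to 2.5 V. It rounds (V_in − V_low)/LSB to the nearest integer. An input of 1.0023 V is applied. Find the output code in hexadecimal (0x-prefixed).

Full-scale span = 2.5 V; LSB = 2.5/2^4 = 156.250 mV.
(1.0023 − 0) / 0.15625 = 6.415 LSBs.
Round → code 6.
In hexadecimal (0x-prefixed): 0x6.

code 0x6 (decimal 6)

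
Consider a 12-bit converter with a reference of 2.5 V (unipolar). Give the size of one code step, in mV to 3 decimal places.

Full-scale span = 2.5 V.
LSB = 2.5 / 2^12 = 2.5 / 4096 = 0.000610352 V = 0.610 mV.

0.610 mV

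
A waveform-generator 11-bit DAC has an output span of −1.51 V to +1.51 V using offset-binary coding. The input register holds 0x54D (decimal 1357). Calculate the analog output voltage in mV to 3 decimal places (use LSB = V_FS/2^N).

491.045 mV

LSB = 3.02 V / 2^11 = 1.475 mV.
Code 0x54D = 1357 decimal.
V_out = (−1.51) + 1357 × 0.00147461 V = 0.491045 V.
= 491.045 mV.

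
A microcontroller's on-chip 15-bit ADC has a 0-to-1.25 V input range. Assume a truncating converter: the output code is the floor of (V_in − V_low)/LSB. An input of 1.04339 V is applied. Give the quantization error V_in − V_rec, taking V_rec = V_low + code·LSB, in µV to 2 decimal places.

32.15 µV

LSB = 1.25/2^15 = 38.15 µV.
Scaled input = 27351.8428 LSBs, so code = 27351.
Code 27351 maps back to 0 + 27351×3.8147e-05 V = 1.0433578 V.
Difference: 3.21509e-05 V → 32.15 µV.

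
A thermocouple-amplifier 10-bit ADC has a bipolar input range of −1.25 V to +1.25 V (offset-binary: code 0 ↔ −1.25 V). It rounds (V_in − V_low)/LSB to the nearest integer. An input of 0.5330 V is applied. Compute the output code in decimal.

code 730

Full-scale span = 2.5 V; LSB = 2.5/2^10 = 2.441 mV.
Input sits at 730.317 steps above V_low.
round(730.317) = 730.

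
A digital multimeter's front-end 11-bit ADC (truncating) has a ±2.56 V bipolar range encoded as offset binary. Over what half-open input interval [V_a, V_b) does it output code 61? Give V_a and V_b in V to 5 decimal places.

LSB = 5.12/2^11 = 2.500 mV.
V_a = V_low + 61·LSB = -2.4075 V; V_b = V_low + 62·LSB = -2.405 V.

[-2.40750 V, -2.40500 V)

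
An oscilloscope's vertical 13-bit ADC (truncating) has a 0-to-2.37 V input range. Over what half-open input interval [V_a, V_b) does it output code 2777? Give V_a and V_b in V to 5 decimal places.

LSB = 2.37/2^13 = 289.31 µV.
V_a = V_low + 2777·LSB = 0.803405 V; V_b = V_low + 2778·LSB = 0.803694 V.

[0.80340 V, 0.80369 V)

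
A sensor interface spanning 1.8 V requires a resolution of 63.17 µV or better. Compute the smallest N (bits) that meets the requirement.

Number of steps required ≥ 1.8 V / 63.17 µV = 28494.54.
Need 2^N ≥ 28494.54; 2^14 = 16384, 2^15 = 32768.
Minimum N = 15.

15 bits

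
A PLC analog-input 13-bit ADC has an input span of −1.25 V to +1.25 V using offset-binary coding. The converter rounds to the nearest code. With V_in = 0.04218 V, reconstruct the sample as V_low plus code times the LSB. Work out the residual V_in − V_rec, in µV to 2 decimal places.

65.74 µV

One LSB is 2.5 V / 8192 = 305.18 µV.
(V_in − V_low)/LSB = (0.04218 − (−1.25))/0.000305176 = 4234.2154 → code 4234 (round).
Code 4234 maps back to (−1.25) + 4234×0.000305176 V = 0.042114258 V.
V_in − V_rec = 6.57422e-05 V = 65.74 µV.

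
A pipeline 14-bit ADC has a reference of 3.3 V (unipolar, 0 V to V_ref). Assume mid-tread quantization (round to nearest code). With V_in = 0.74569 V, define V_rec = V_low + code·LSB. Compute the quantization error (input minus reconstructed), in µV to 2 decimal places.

One LSB is 3.3 V / 16384 = 201.42 µV.
Scaled input = 3702.2379 LSBs, so code = 3702.
Reconstructed: 0.74564209 V.
V_in − V_rec = 4.79102e-05 V = 47.91 µV.

47.91 µV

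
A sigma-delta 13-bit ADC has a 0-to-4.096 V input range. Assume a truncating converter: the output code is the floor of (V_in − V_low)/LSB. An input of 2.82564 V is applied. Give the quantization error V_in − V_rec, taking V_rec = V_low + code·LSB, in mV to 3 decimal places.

Step size: 4.096 V ÷ 2^13 = 0.500 mV.
(2.82564 − 0)/0.0005 = 5651.2800; ⌊·⌋ gives code 5651.
Reconstructed: 2.8255 V.
Difference: 0.00014 V → 0.140 mV.

0.140 mV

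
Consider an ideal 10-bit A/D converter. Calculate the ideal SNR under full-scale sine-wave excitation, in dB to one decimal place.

62.0 dB

SNR ≈ 6.02·N + 1.76 dB = 6.02·10 + 1.76 = 61.96 dB.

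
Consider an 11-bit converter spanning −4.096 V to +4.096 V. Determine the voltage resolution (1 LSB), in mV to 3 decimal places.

4.000 mV

Full-scale span = 8.192 V.
LSB = 8.192 / 2^11 = 8.192 / 2048 = 0.004 V = 4.000 mV.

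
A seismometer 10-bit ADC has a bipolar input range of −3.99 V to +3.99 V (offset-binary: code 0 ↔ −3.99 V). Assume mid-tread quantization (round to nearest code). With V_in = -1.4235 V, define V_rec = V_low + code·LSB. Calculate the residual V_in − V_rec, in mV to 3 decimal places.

2.613 mV

Step size: 7.98 V ÷ 2^10 = 7.793 mV.
Scaled input = 329.3353 LSBs, so code = 329.
Reconstructed: -1.4261133 V.
Error = -1.4235 − (−1.4261133) = 0.00261328 V = 2.613 mV.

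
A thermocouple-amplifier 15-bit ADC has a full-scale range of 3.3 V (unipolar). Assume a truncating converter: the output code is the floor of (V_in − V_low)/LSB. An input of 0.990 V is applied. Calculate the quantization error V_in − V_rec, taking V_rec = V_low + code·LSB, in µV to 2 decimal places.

40.28 µV

One LSB is 3.3 V / 32768 = 100.71 µV.
(V_in − V_low)/LSB = (0.990 − 0)/0.000100708 = 9830.4000 → code 9830 (floor).
V_rec = 0 + 9830·0.000100708 = 0.98995972 V.
Error = 0.990 − 0.98995972 = 4.02832e-05 V = 40.28 µV.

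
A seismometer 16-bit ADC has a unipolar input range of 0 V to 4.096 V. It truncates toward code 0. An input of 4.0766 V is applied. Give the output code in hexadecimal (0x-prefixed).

code 0xFEC9 (decimal 65225)

With 65536 levels over 4.096 V, one step is 62.50 µV.
Input sits at 65225.600 steps above V_low.
Floor → code 65225.
In hexadecimal (0x-prefixed): 0xFEC9.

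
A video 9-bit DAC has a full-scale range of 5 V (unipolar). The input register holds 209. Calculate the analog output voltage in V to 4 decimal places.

LSB = 5 V / 2^9 = 9.766 mV.
V_out = 0 + 209 × 0.00976562 V = 2.04102 V.

2.0410 V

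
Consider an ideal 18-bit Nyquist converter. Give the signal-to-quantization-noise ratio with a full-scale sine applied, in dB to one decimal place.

110.1 dB

SNR ≈ 6.02·N + 1.76 dB = 6.02·18 + 1.76 = 110.12 dB.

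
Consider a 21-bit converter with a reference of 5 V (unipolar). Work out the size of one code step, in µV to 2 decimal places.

2.38 µV

Full-scale span = 5 V.
LSB = 5 / 2^21 = 5 / 2097152 = 2.38419e-06 V = 2.38 µV.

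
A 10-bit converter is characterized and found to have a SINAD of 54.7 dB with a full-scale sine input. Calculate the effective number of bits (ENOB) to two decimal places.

8.79 bits

ENOB = (SINAD − 1.76) / 6.02 = (54.7 − 1.76)/6.02 = 8.794.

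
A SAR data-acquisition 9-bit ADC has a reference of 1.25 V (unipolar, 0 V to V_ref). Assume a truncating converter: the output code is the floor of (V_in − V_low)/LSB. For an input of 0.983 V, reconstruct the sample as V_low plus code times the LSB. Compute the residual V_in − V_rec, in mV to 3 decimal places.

LSB = 1.25/2^9 = 2.441 mV.
(V_in − V_low)/LSB = (0.983 − 0)/0.00244141 = 402.6368 → code 402 (floor).
Reconstructed: 0.98144531 V.
V_in − V_rec = 0.00155469 V = 1.555 mV.

1.555 mV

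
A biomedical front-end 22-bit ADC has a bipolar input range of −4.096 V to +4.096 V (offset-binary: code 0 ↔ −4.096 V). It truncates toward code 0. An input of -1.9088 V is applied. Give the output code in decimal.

code 1119846

Full-scale span = 8.192 V; LSB = 8.192/2^22 = 1.95 µV.
(-1.9088 − (−4.096)) / 1.95313e-06 = 1119846.400 LSBs.
So the output code is 1119846.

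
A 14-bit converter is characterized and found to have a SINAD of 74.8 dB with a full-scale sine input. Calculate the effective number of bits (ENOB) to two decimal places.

12.13 bits

ENOB = (SINAD − 1.76) / 6.02 = (74.8 − 1.76)/6.02 = 12.133.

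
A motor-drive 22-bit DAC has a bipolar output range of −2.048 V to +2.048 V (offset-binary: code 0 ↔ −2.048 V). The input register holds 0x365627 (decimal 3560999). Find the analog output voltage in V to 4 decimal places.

LSB = 4.096 V / 2^22 = 0.98 µV.
Code 0x365627 = 3560999 decimal.
V_out = (−2.048) + 3560999 × 9.76563e-07 V = 1.42954 V.

1.4295 V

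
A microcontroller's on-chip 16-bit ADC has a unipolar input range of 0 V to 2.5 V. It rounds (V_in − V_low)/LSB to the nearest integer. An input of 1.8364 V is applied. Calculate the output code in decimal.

Full-scale span = 2.5 V; LSB = 2.5/2^16 = 38.15 µV.
(1.8364 − 0) / 3.8147e-05 = 48140.124 LSBs.
Round → code 48140.

code 48140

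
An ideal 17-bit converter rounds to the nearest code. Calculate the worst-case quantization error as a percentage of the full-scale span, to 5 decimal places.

0.00038 %

Rounding → worst-case error = ½ LSB = V_FS/2^18, so 100/262144 = 0.00038147 % of full scale.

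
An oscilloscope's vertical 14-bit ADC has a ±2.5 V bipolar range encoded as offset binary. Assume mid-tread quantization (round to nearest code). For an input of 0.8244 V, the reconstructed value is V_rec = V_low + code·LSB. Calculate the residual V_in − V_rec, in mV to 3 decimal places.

LSB = 5/2^14 = 305.18 µV.
Scaled input = 10893.3939 LSBs, so code = 10893.
V_rec = (−2.5) + 10893·0.000305176 = 0.82427979 V.
V_in − V_rec = 0.000120215 V = 0.120 mV.

0.120 mV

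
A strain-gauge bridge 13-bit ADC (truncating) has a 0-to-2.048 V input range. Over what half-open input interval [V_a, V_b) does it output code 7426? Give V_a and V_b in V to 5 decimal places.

LSB = 2.048/2^13 = 250.00 µV.
V_a = V_low + 7426·LSB = 1.8565 V; V_b = V_low + 7427·LSB = 1.85675 V.

[1.85650 V, 1.85675 V)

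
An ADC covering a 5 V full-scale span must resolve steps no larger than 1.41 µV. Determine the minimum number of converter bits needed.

22 bits

Number of steps required ≥ 5 V / 1.41 µV = 3546099.29.
Need 2^N ≥ 3546099.29; 2^21 = 2097152, 2^22 = 4194304.
Minimum N = 22.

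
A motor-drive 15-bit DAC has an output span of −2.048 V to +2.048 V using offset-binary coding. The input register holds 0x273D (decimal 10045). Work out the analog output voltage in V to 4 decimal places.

LSB = 4.096 V / 2^15 = 125.00 µV.
Code 0x273D = 10045 decimal.
V_out = (−2.048) + 10045 × 0.000125 V = -0.792375 V.

-0.7924 V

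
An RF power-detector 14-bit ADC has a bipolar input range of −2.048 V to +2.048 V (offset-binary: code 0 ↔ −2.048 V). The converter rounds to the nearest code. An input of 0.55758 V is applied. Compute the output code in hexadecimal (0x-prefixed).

With 16384 levels over 4.096 V, one step is 250.00 µV.
Input sits at 10422.320 steps above V_low.
So the output code is 10422.
In hexadecimal (0x-prefixed): 0x28B6.

code 0x28B6 (decimal 10422)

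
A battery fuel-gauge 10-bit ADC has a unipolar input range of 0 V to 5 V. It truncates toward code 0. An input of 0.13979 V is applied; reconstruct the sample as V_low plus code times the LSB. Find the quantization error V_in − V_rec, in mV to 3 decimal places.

3.071 mV

Step size: 5 V ÷ 2^10 = 4.883 mV.
(V_in − V_low)/LSB = (0.13979 − 0)/0.00488281 = 28.6290 → code 28 (floor).
Code 28 maps back to 0 + 28×0.00488281 V = 0.13671875 V.
Error = 0.13979 − 0.13671875 = 0.00307125 V = 3.071 mV.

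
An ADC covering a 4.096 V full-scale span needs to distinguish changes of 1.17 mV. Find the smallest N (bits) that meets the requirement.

12 bits

Number of steps required ≥ 4.096 V / 1.17 mV = 3500.85.
Need 2^N ≥ 3500.85; 2^11 = 2048, 2^12 = 4096.
Minimum N = 12.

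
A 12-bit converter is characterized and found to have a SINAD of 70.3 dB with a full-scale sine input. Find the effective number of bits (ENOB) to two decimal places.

ENOB = (SINAD − 1.76) / 6.02 = (70.3 − 1.76)/6.02 = 11.385.

11.39 bits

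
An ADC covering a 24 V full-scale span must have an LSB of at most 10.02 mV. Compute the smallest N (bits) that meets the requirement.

12 bits

Number of steps required ≥ 24 V / 10.02 mV = 2395.21.
Need 2^N ≥ 2395.21; 2^11 = 2048, 2^12 = 4096.
Minimum N = 12.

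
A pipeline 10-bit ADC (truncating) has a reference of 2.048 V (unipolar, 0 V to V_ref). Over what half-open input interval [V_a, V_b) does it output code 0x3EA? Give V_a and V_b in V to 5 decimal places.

LSB = 2.048/2^10 = 2.000 mV.
Code 0x3EA = 1002 decimal.
V_a = V_low + 1002·LSB = 2.004 V; V_b = V_low + 1003·LSB = 2.006 V.

[2.00400 V, 2.00600 V)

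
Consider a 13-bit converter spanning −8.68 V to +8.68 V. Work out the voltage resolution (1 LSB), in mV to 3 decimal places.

2.119 mV

Full-scale span = 17.36 V.
LSB = 17.36 / 2^13 = 17.36 / 8192 = 0.00211914 V = 2.119 mV.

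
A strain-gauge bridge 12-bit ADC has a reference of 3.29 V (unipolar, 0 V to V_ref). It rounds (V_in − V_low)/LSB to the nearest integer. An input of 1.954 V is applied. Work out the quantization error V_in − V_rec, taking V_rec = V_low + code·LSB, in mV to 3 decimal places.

Step size: 3.29 V ÷ 2^12 = 0.803 mV.
(V_in − V_low)/LSB = (1.954 − 0)/0.000803223 = 2432.7003 → code 2433 (round).
Reconstructed: 1.9542407 V.
V_in − V_rec = -0.000240723 V = -0.241 mV.

-0.241 mV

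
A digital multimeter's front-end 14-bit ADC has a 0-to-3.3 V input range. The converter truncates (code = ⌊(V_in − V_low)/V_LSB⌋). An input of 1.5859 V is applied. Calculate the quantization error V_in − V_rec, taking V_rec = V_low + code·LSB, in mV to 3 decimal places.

0.152 mV

LSB = 3.3/2^14 = 201.42 µV.
Scaled input = 7873.7532 LSBs, so code = 7873.
Code 7873 maps back to 0 + 7873×0.000201416 V = 1.5857483 V.
V_in − V_rec = 0.000151709 V = 0.152 mV.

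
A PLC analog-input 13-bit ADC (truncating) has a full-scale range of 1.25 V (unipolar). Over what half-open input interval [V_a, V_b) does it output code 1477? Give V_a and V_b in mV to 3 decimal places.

LSB = 1.25/2^13 = 152.59 µV.
V_a = V_low + 1477·LSB = 0.225372 V; V_b = V_low + 1478·LSB = 0.225525 V.

[225.372 mV, 225.525 mV)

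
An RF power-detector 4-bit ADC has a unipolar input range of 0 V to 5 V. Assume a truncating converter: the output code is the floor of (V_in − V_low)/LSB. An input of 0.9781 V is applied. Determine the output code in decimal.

code 3

Full-scale span = 5 V; LSB = 5/2^4 = 312.500 mV.
(V_in − V_low)/LSB = (0.9781 − 0) / 0.3125 = 3.130.
⌊·⌋(3.130) = 3.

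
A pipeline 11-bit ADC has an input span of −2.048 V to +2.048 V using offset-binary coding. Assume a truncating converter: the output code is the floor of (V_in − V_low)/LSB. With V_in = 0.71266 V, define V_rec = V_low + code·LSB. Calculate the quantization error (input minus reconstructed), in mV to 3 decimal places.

0.660 mV

LSB = 4.096/2^11 = 2.000 mV.
Scaled input = 1380.3300 LSBs, so code = 1380.
Code 1380 maps back to (−2.048) + 1380×0.002 V = 0.712 V.
Difference: 0.00066 V → 0.660 mV.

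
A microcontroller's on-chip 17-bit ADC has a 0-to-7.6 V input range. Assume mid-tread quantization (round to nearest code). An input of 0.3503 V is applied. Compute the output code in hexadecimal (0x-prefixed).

LSB = 7.6 V / 131072 = 57.98 µV.
(V_in − V_low)/LSB = (0.3503 − 0) / 5.79834e-05 = 6041.384.
So the output code is 6041.
In hexadecimal (0x-prefixed): 0x1799.

code 0x1799 (decimal 6041)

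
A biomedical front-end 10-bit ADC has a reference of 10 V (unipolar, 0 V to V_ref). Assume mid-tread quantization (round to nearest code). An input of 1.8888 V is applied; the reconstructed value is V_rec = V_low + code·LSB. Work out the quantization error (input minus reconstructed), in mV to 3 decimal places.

Step size: 10 V ÷ 2^10 = 9.766 mV.
Scaled input = 193.4131 LSBs, so code = 193.
Code 193 maps back to 0 + 193×0.00976562 V = 1.8847656 V.
Error = 1.8888 − 1.8847656 = 0.00403437 V = 4.034 mV.

4.034 mV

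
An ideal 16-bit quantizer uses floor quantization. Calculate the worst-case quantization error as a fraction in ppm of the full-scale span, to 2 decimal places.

15.26 ppm

Truncating → worst-case error = 1 LSB = V_FS/2^16, so 1e+06/65536 = 15.2588 ppm of full scale.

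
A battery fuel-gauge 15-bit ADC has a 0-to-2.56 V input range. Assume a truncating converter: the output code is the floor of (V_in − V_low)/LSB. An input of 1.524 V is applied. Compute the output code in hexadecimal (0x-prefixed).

Full-scale span = 2.56 V; LSB = 2.56/2^15 = 78.12 µV.
(V_in − V_low)/LSB = (1.524 − 0) / 7.8125e-05 = 19507.200.
⌊·⌋(19507.200) = 19507.
In hexadecimal (0x-prefixed): 0x4C33.

code 0x4C33 (decimal 19507)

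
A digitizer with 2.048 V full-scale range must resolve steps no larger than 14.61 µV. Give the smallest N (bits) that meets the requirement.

Number of steps required ≥ 2.048 V / 14.61 µV = 140177.96.
Need 2^N ≥ 140177.96; 2^17 = 131072, 2^18 = 262144.
Minimum N = 18.

18 bits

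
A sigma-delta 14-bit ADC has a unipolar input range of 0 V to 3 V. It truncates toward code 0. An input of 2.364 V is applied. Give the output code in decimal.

LSB = 3 V / 16384 = 183.11 µV.
Input sits at 12910.592 steps above V_low.
So the output code is 12910.

code 12910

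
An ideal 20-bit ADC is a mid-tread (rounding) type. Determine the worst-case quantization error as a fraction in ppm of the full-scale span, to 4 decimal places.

Rounding → worst-case error = ½ LSB = V_FS/2^21, so 1e+06/2097152 = 0.476837 ppm of full scale.

0.4768 ppm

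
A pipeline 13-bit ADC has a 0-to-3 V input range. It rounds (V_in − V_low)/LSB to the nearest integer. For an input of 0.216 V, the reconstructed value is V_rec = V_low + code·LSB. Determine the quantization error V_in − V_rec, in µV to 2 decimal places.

-64.45 µV

Step size: 3 V ÷ 2^13 = 366.21 µV.
(0.216 − 0)/0.000366211 = 589.8240; round gives code 590.
V_rec = 0 + 590·0.000366211 = 0.21606445 V.
Error = 0.216 − 0.21606445 = -6.44531e-05 V = -64.45 µV.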